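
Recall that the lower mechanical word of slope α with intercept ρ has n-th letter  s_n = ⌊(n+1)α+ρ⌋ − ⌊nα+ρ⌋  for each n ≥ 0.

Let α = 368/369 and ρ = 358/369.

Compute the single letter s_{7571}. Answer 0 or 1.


1

(n+1)α + ρ = (7572·368 + 358) / 369 = 2786854/369
nα + ρ     = (7571·368 + 358) / 369 = 2786486/369
⌊2786854/369⌋ = 7552,  ⌊2786486/369⌋ = 7551
s_{7571} = 7552 − 7551 = 1


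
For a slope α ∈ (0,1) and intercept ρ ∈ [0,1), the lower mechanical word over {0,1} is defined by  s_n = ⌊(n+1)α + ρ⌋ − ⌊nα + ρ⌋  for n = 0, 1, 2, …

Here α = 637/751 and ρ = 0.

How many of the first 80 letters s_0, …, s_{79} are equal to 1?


67

#1s = Σ_{n=0}^{79} s_n = Σ_{n=0}^{79} (⌊(n+1)α+ρ⌋ − ⌊nα+ρ⌋)
the sum telescopes: every ⌊nα+ρ⌋ with 0 < n < 80 appears once with + and once with −, leaving ⌊80α+ρ⌋ − ⌊0·α+ρ⌋
80α + ρ = (80·637) / 751 = 50960/751
ρ = 0/751
⌊50960/751⌋ = 67,  ⌊0/751⌋ = 0
#1s = 67 − 0 = 67


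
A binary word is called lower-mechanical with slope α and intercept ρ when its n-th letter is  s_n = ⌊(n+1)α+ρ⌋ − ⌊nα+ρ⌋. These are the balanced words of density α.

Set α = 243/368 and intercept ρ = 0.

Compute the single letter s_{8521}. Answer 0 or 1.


(n+1)α + ρ = (8522·243) / 368 = 2070846/368
nα + ρ     = (8521·243) / 368 = 2070603/368
⌊2070846/368⌋ = 5627,  ⌊2070603/368⌋ = 5626
s_{8521} = 5627 − 5626 = 1

1


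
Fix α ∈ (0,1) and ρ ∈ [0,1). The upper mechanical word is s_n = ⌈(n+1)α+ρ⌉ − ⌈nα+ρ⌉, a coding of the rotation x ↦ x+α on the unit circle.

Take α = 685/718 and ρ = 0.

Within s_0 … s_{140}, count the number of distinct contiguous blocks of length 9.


t_n = ⌈(n·685)/718⌉ for n = 0 … 141:
  n=0…9: ⌈0/718⌉=0 ⌈685/718⌉=1 ⌈1370/718⌉=2 ⌈2055/718⌉=3 ⌈2740/718⌉=4 ⌈3425/718⌉=5 ⌈4110/718⌉=6 ⌈4795/718⌉=7 ⌈5480/718⌉=8 ⌈6165/718⌉=9
  n=10…19: ⌈6850/718⌉=10 ⌈7535/718⌉=11 ⌈8220/718⌉=12 ⌈8905/718⌉=13 ⌈9590/718⌉=14 ⌈10275/718⌉=15 ⌈10960/718⌉=16 ⌈11645/718⌉=17 ⌈12330/718⌉=18 ⌈13015/718⌉=19
  n=20…29: ⌈13700/718⌉=20 ⌈14385/718⌉=21 ⌈15070/718⌉=21 ⌈15755/718⌉=22 ⌈16440/718⌉=23 ⌈17125/718⌉=24 ⌈17810/718⌉=25 ⌈18495/718⌉=26 ⌈19180/718⌉=27 ⌈19865/718⌉=28
  n=30…39: ⌈20550/718⌉=29 ⌈21235/718⌉=30 ⌈21920/718⌉=31 ⌈22605/718⌉=32 ⌈23290/718⌉=33 ⌈23975/718⌉=34 ⌈24660/718⌉=35 ⌈25345/718⌉=36 ⌈26030/718⌉=37 ⌈26715/718⌉=38
  n=40…49: ⌈27400/718⌉=39 ⌈28085/718⌉=40 ⌈28770/718⌉=41 ⌈29455/718⌉=42 ⌈30140/718⌉=42 ⌈30825/718⌉=43 ⌈31510/718⌉=44 ⌈32195/718⌉=45 ⌈32880/718⌉=46 ⌈33565/718⌉=47
  n=50…59: ⌈34250/718⌉=48 ⌈34935/718⌉=49 ⌈35620/718⌉=50 ⌈36305/718⌉=51 ⌈36990/718⌉=52 ⌈37675/718⌉=53 ⌈38360/718⌉=54 ⌈39045/718⌉=55 ⌈39730/718⌉=56 ⌈40415/718⌉=57
  n=60…69: ⌈41100/718⌉=58 ⌈41785/718⌉=59 ⌈42470/718⌉=60 ⌈43155/718⌉=61 ⌈43840/718⌉=62 ⌈44525/718⌉=63 ⌈45210/718⌉=63 ⌈45895/718⌉=64 ⌈46580/718⌉=65 ⌈47265/718⌉=66
  n=70…79: ⌈47950/718⌉=67 ⌈48635/718⌉=68 ⌈49320/718⌉=69 ⌈50005/718⌉=70 ⌈50690/718⌉=71 ⌈51375/718⌉=72 ⌈52060/718⌉=73 ⌈52745/718⌉=74 ⌈53430/718⌉=75 ⌈54115/718⌉=76
  n=80…89: ⌈54800/718⌉=77 ⌈55485/718⌉=78 ⌈56170/718⌉=79 ⌈56855/718⌉=80 ⌈57540/718⌉=81 ⌈58225/718⌉=82 ⌈58910/718⌉=83 ⌈59595/718⌉=84 ⌈60280/718⌉=84 ⌈60965/718⌉=85
  n=90…99: ⌈61650/718⌉=86 ⌈62335/718⌉=87 ⌈63020/718⌉=88 ⌈63705/718⌉=89 ⌈64390/718⌉=90 ⌈65075/718⌉=91 ⌈65760/718⌉=92 ⌈66445/718⌉=93 ⌈67130/718⌉=94 ⌈67815/718⌉=95
  n=100…109: ⌈68500/718⌉=96 ⌈69185/718⌉=97 ⌈69870/718⌉=98 ⌈70555/718⌉=99 ⌈71240/718⌉=100 ⌈71925/718⌉=101 ⌈72610/718⌉=102 ⌈73295/718⌉=103 ⌈73980/718⌉=104 ⌈74665/718⌉=104
  n=110…119: ⌈75350/718⌉=105 ⌈76035/718⌉=106 ⌈76720/718⌉=107 ⌈77405/718⌉=108 ⌈78090/718⌉=109 ⌈78775/718⌉=110 ⌈79460/718⌉=111 ⌈80145/718⌉=112 ⌈80830/718⌉=113 ⌈81515/718⌉=114
  n=120…129: ⌈82200/718⌉=115 ⌈82885/718⌉=116 ⌈83570/718⌉=117 ⌈84255/718⌉=118 ⌈84940/718⌉=119 ⌈85625/718⌉=120 ⌈86310/718⌉=121 ⌈86995/718⌉=122 ⌈87680/718⌉=123 ⌈88365/718⌉=124
  n=130…139: ⌈89050/718⌉=125 ⌈89735/718⌉=125 ⌈90420/718⌉=126 ⌈91105/718⌉=127 ⌈91790/718⌉=128 ⌈92475/718⌉=129 ⌈93160/718⌉=130 ⌈93845/718⌉=131 ⌈94530/718⌉=132 ⌈95215/718⌉=133
  n=140…141: ⌈95900/718⌉=134 ⌈96585/718⌉=135
s_n = t_(n+1) − t_n for n = 0 … 140 gives
prefix = 111111111111111111111011111111111111111111101111111111111111111110111111111111111111111011111111111111111111011111111111111111111101111111111
slide a length-9 window over [0..8] … [132..140] (133 windows); first occurrence of each distinct factor:
  [  0..  8] 111111111
  [ 13.. 21] 111111110
  [ 14.. 22] 111111101
  [ 15.. 23] 111111011
  [ 16.. 24] 111110111
  [ 17.. 25] 111101111
  [ 18.. 26] 111011111
  [ 19.. 27] 110111111
  [ 20.. 28] 101111111
  [ 21.. 29] 011111111
  (the other 123 windows repeat one of these)
distinct factors: {011111111, 101111111, 110111111, 111011111, 111101111, 111110111, 111111011, 111111101, 111111110, 111111111}
count = 10  (Sturmian bound for length 9 is 10)

10


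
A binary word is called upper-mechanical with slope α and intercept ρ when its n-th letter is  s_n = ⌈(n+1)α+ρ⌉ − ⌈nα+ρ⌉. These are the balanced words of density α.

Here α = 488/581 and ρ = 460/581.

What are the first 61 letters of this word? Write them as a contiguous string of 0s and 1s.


n=0: ⌈(1·488+460)/581⌉ − ⌈(0·488+460)/581⌉ = ⌈948/581⌉ − ⌈460/581⌉ = 2 − 1 = 1
n=1: ⌈(2·488+460)/581⌉ − ⌈(1·488+460)/581⌉ = ⌈1436/581⌉ − ⌈948/581⌉ = 3 − 2 = 1
n=2: ⌈(3·488+460)/581⌉ − ⌈(2·488+460)/581⌉ = ⌈1924/581⌉ − ⌈1436/581⌉ = 4 − 3 = 1
n=3: ⌈(4·488+460)/581⌉ − ⌈(3·488+460)/581⌉ = ⌈2412/581⌉ − ⌈1924/581⌉ = 5 − 4 = 1
n=4: ⌈(5·488+460)/581⌉ − ⌈(4·488+460)/581⌉ = ⌈2900/581⌉ − ⌈2412/581⌉ = 5 − 5 = 0
n=5: ⌈(6·488+460)/581⌉ − ⌈(5·488+460)/581⌉ = ⌈3388/581⌉ − ⌈2900/581⌉ = 6 − 5 = 1
n=6: ⌈(7·488+460)/581⌉ − ⌈(6·488+460)/581⌉ = ⌈3876/581⌉ − ⌈3388/581⌉ = 7 − 6 = 1
n=7: ⌈(8·488+460)/581⌉ − ⌈(7·488+460)/581⌉ = ⌈4364/581⌉ − ⌈3876/581⌉ = 8 − 7 = 1
n=8: ⌈(9·488+460)/581⌉ − ⌈(8·488+460)/581⌉ = ⌈4852/581⌉ − ⌈4364/581⌉ = 9 − 8 = 1
n=9: ⌈(10·488+460)/581⌉ − ⌈(9·488+460)/581⌉ = ⌈5340/581⌉ − ⌈4852/581⌉ = 10 − 9 = 1
n=10: ⌈(11·488+460)/581⌉ − ⌈(10·488+460)/581⌉ = ⌈5828/581⌉ − ⌈5340/581⌉ = 11 − 10 = 1
n=11: ⌈(12·488+460)/581⌉ − ⌈(11·488+460)/581⌉ = ⌈6316/581⌉ − ⌈5828/581⌉ = 11 − 11 = 0
n=12: ⌈(13·488+460)/581⌉ − ⌈(12·488+460)/581⌉ = ⌈6804/581⌉ − ⌈6316/581⌉ = 12 − 11 = 1
n=13: ⌈(14·488+460)/581⌉ − ⌈(13·488+460)/581⌉ = ⌈7292/581⌉ − ⌈6804/581⌉ = 13 − 12 = 1
n=14: ⌈(15·488+460)/581⌉ − ⌈(14·488+460)/581⌉ = ⌈7780/581⌉ − ⌈7292/581⌉ = 14 − 13 = 1
n=15: ⌈(16·488+460)/581⌉ − ⌈(15·488+460)/581⌉ = ⌈8268/581⌉ − ⌈7780/581⌉ = 15 − 14 = 1
n=16: ⌈(17·488+460)/581⌉ − ⌈(16·488+460)/581⌉ = ⌈8756/581⌉ − ⌈8268/581⌉ = 16 − 15 = 1
n=17: ⌈(18·488+460)/581⌉ − ⌈(17·488+460)/581⌉ = ⌈9244/581⌉ − ⌈8756/581⌉ = 16 − 16 = 0
n=18: ⌈(19·488+460)/581⌉ − ⌈(18·488+460)/581⌉ = ⌈9732/581⌉ − ⌈9244/581⌉ = 17 − 16 = 1
n=19: ⌈(20·488+460)/581⌉ − ⌈(19·488+460)/581⌉ = ⌈10220/581⌉ − ⌈9732/581⌉ = 18 − 17 = 1
n=20: ⌈(21·488+460)/581⌉ − ⌈(20·488+460)/581⌉ = ⌈10708/581⌉ − ⌈10220/581⌉ = 19 − 18 = 1
n=21: ⌈(22·488+460)/581⌉ − ⌈(21·488+460)/581⌉ = ⌈11196/581⌉ − ⌈10708/581⌉ = 20 − 19 = 1
n=22: ⌈(23·488+460)/581⌉ − ⌈(22·488+460)/581⌉ = ⌈11684/581⌉ − ⌈11196/581⌉ = 21 − 20 = 1
n=23: ⌈(24·488+460)/581⌉ − ⌈(23·488+460)/581⌉ = ⌈12172/581⌉ − ⌈11684/581⌉ = 21 − 21 = 0
n=24: ⌈(25·488+460)/581⌉ − ⌈(24·488+460)/581⌉ = ⌈12660/581⌉ − ⌈12172/581⌉ = 22 − 21 = 1
n=25: ⌈(26·488+460)/581⌉ − ⌈(25·488+460)/581⌉ = ⌈13148/581⌉ − ⌈12660/581⌉ = 23 − 22 = 1
n=26: ⌈(27·488+460)/581⌉ − ⌈(26·488+460)/581⌉ = ⌈13636/581⌉ − ⌈13148/581⌉ = 24 − 23 = 1
n=27: ⌈(28·488+460)/581⌉ − ⌈(27·488+460)/581⌉ = ⌈14124/581⌉ − ⌈13636/581⌉ = 25 − 24 = 1
n=28: ⌈(29·488+460)/581⌉ − ⌈(28·488+460)/581⌉ = ⌈14612/581⌉ − ⌈14124/581⌉ = 26 − 25 = 1
n=29: ⌈(30·488+460)/581⌉ − ⌈(29·488+460)/581⌉ = ⌈15100/581⌉ − ⌈14612/581⌉ = 26 − 26 = 0
n=30: ⌈(31·488+460)/581⌉ − ⌈(30·488+460)/581⌉ = ⌈15588/581⌉ − ⌈15100/581⌉ = 27 − 26 = 1
n=31: ⌈(32·488+460)/581⌉ − ⌈(31·488+460)/581⌉ = ⌈16076/581⌉ − ⌈15588/581⌉ = 28 − 27 = 1
n=32: ⌈(33·488+460)/581⌉ − ⌈(32·488+460)/581⌉ = ⌈16564/581⌉ − ⌈16076/581⌉ = 29 − 28 = 1
n=33: ⌈(34·488+460)/581⌉ − ⌈(33·488+460)/581⌉ = ⌈17052/581⌉ − ⌈16564/581⌉ = 30 − 29 = 1
n=34: ⌈(35·488+460)/581⌉ − ⌈(34·488+460)/581⌉ = ⌈17540/581⌉ − ⌈17052/581⌉ = 31 − 30 = 1
n=35: ⌈(36·488+460)/581⌉ − ⌈(35·488+460)/581⌉ = ⌈18028/581⌉ − ⌈17540/581⌉ = 32 − 31 = 1
n=36: ⌈(37·488+460)/581⌉ − ⌈(36·488+460)/581⌉ = ⌈18516/581⌉ − ⌈18028/581⌉ = 32 − 32 = 0
n=37: ⌈(38·488+460)/581⌉ − ⌈(37·488+460)/581⌉ = ⌈19004/581⌉ − ⌈18516/581⌉ = 33 − 32 = 1
n=38: ⌈(39·488+460)/581⌉ − ⌈(38·488+460)/581⌉ = ⌈19492/581⌉ − ⌈19004/581⌉ = 34 − 33 = 1
n=39: ⌈(40·488+460)/581⌉ − ⌈(39·488+460)/581⌉ = ⌈19980/581⌉ − ⌈19492/581⌉ = 35 − 34 = 1
n=40: ⌈(41·488+460)/581⌉ − ⌈(40·488+460)/581⌉ = ⌈20468/581⌉ − ⌈19980/581⌉ = 36 − 35 = 1
n=41: ⌈(42·488+460)/581⌉ − ⌈(41·488+460)/581⌉ = ⌈20956/581⌉ − ⌈20468/581⌉ = 37 − 36 = 1
n=42: ⌈(43·488+460)/581⌉ − ⌈(42·488+460)/581⌉ = ⌈21444/581⌉ − ⌈20956/581⌉ = 37 − 37 = 0
n=43: ⌈(44·488+460)/581⌉ − ⌈(43·488+460)/581⌉ = ⌈21932/581⌉ − ⌈21444/581⌉ = 38 − 37 = 1
n=44: ⌈(45·488+460)/581⌉ − ⌈(44·488+460)/581⌉ = ⌈22420/581⌉ − ⌈21932/581⌉ = 39 − 38 = 1
n=45: ⌈(46·488+460)/581⌉ − ⌈(45·488+460)/581⌉ = ⌈22908/581⌉ − ⌈22420/581⌉ = 40 − 39 = 1
n=46: ⌈(47·488+460)/581⌉ − ⌈(46·488+460)/581⌉ = ⌈23396/581⌉ − ⌈22908/581⌉ = 41 − 40 = 1
n=47: ⌈(48·488+460)/581⌉ − ⌈(47·488+460)/581⌉ = ⌈23884/581⌉ − ⌈23396/581⌉ = 42 − 41 = 1
n=48: ⌈(49·488+460)/581⌉ − ⌈(48·488+460)/581⌉ = ⌈24372/581⌉ − ⌈23884/581⌉ = 42 − 42 = 0
n=49: ⌈(50·488+460)/581⌉ − ⌈(49·488+460)/581⌉ = ⌈24860/581⌉ − ⌈24372/581⌉ = 43 − 42 = 1
n=50: ⌈(51·488+460)/581⌉ − ⌈(50·488+460)/581⌉ = ⌈25348/581⌉ − ⌈24860/581⌉ = 44 − 43 = 1
n=51: ⌈(52·488+460)/581⌉ − ⌈(51·488+460)/581⌉ = ⌈25836/581⌉ − ⌈25348/581⌉ = 45 − 44 = 1
n=52: ⌈(53·488+460)/581⌉ − ⌈(52·488+460)/581⌉ = ⌈26324/581⌉ − ⌈25836/581⌉ = 46 − 45 = 1
n=53: ⌈(54·488+460)/581⌉ − ⌈(53·488+460)/581⌉ = ⌈26812/581⌉ − ⌈26324/581⌉ = 47 − 46 = 1
n=54: ⌈(55·488+460)/581⌉ − ⌈(54·488+460)/581⌉ = ⌈27300/581⌉ − ⌈26812/581⌉ = 47 − 47 = 0
n=55: ⌈(56·488+460)/581⌉ − ⌈(55·488+460)/581⌉ = ⌈27788/581⌉ − ⌈27300/581⌉ = 48 − 47 = 1
n=56: ⌈(57·488+460)/581⌉ − ⌈(56·488+460)/581⌉ = ⌈28276/581⌉ − ⌈27788/581⌉ = 49 − 48 = 1
n=57: ⌈(58·488+460)/581⌉ − ⌈(57·488+460)/581⌉ = ⌈28764/581⌉ − ⌈28276/581⌉ = 50 − 49 = 1
n=58: ⌈(59·488+460)/581⌉ − ⌈(58·488+460)/581⌉ = ⌈29252/581⌉ − ⌈28764/581⌉ = 51 − 50 = 1
n=59: ⌈(60·488+460)/581⌉ − ⌈(59·488+460)/581⌉ = ⌈29740/581⌉ − ⌈29252/581⌉ = 52 − 51 = 1
n=60: ⌈(61·488+460)/581⌉ − ⌈(60·488+460)/581⌉ = ⌈30228/581⌉ − ⌈29740/581⌉ = 53 − 52 = 1

1111011111101111101111101111101111110111110111110111110111111


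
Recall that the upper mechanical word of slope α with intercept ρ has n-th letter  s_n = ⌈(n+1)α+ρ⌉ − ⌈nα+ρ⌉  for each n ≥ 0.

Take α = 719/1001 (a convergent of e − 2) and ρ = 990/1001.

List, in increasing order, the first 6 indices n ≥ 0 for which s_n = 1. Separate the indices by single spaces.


0 1 2 4 5 6

n=0: ⌈1709/1001⌉−⌈990/1001⌉ = 2−1 = 1  ← one
n=1: ⌈2428/1001⌉−⌈1709/1001⌉ = 3−2 = 1  ← one
n=2: ⌈3147/1001⌉−⌈2428/1001⌉ = 4−3 = 1  ← one
n=3: ⌈3866/1001⌉−⌈3147/1001⌉ = 4−4 = 0
n=4: ⌈4585/1001⌉−⌈3866/1001⌉ = 5−4 = 1  ← one
n=5: ⌈5304/1001⌉−⌈4585/1001⌉ = 6−5 = 1  ← one
n=6: ⌈6023/1001⌉−⌈5304/1001⌉ = 7−6 = 1  ← one
positions of the first 6 ones: 0 1 2 4 5 6


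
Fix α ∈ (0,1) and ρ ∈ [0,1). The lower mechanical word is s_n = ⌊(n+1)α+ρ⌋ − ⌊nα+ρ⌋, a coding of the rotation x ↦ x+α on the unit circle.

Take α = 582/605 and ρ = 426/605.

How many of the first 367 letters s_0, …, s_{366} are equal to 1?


353

#1s = Σ_{n=0}^{366} s_n = Σ_{n=0}^{366} (⌊(n+1)α+ρ⌋ − ⌊nα+ρ⌋)
the sum telescopes: every ⌊nα+ρ⌋ with 0 < n < 367 appears once with + and once with −, leaving ⌊367α+ρ⌋ − ⌊0·α+ρ⌋
367α + ρ = (367·582 + 426) / 605 = 214020/605
ρ = 426/605
⌊214020/605⌋ = 353,  ⌊426/605⌋ = 0
#1s = 353 − 0 = 353


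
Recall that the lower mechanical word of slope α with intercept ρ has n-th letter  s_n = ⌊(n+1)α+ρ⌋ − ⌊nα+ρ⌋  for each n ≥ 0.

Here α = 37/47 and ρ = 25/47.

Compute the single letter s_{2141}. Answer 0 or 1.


0

(n+1)α + ρ = (2142·37 + 25) / 47 = 79279/47
nα + ρ     = (2141·37 + 25) / 47 = 79242/47
⌊79279/47⌋ = 1686,  ⌊79242/47⌋ = 1686
s_{2141} = 1686 − 1686 = 0


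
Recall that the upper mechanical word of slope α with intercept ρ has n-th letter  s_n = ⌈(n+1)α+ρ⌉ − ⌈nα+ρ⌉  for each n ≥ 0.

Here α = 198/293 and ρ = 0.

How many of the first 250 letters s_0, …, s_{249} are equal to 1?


#1s = Σ_{n=0}^{249} s_n = Σ_{n=0}^{249} (⌈(n+1)α+ρ⌉ − ⌈nα+ρ⌉)
the sum telescopes: every ⌈nα+ρ⌉ with 0 < n < 250 appears once with + and once with −, leaving ⌈250α+ρ⌉ − ⌈0·α+ρ⌉
250α + ρ = (250·198) / 293 = 49500/293
ρ = 0/293
⌈49500/293⌉ = 169,  ⌈0/293⌉ = 0
#1s = 169 − 0 = 169

169


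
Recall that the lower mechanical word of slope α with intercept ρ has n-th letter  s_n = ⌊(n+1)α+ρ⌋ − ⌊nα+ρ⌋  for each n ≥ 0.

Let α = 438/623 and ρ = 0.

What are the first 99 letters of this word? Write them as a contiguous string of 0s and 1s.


011011011101101101110110110111011011101101101110110110111011011011101101110110110111011011011101101

n=0: ⌊(1·438)/623⌋ − ⌊(0·438)/623⌋ = ⌊438/623⌋ − ⌊0/623⌋ = 0 − 0 = 0
n=1: ⌊(2·438)/623⌋ − ⌊(1·438)/623⌋ = ⌊876/623⌋ − ⌊438/623⌋ = 1 − 0 = 1
n=2: ⌊(3·438)/623⌋ − ⌊(2·438)/623⌋ = ⌊1314/623⌋ − ⌊876/623⌋ = 2 − 1 = 1
n=3: ⌊(4·438)/623⌋ − ⌊(3·438)/623⌋ = ⌊1752/623⌋ − ⌊1314/623⌋ = 2 − 2 = 0
n=4: ⌊(5·438)/623⌋ − ⌊(4·438)/623⌋ = ⌊2190/623⌋ − ⌊1752/623⌋ = 3 − 2 = 1
n=5: ⌊(6·438)/623⌋ − ⌊(5·438)/623⌋ = ⌊2628/623⌋ − ⌊2190/623⌋ = 4 − 3 = 1
n=6: ⌊(7·438)/623⌋ − ⌊(6·438)/623⌋ = ⌊3066/623⌋ − ⌊2628/623⌋ = 4 − 4 = 0
n=7: ⌊(8·438)/623⌋ − ⌊(7·438)/623⌋ = ⌊3504/623⌋ − ⌊3066/623⌋ = 5 − 4 = 1
n=8: ⌊(9·438)/623⌋ − ⌊(8·438)/623⌋ = ⌊3942/623⌋ − ⌊3504/623⌋ = 6 − 5 = 1
n=9: ⌊(10·438)/623⌋ − ⌊(9·438)/623⌋ = ⌊4380/623⌋ − ⌊3942/623⌋ = 7 − 6 = 1
n=10: ⌊(11·438)/623⌋ − ⌊(10·438)/623⌋ = ⌊4818/623⌋ − ⌊4380/623⌋ = 7 − 7 = 0
n=11: ⌊(12·438)/623⌋ − ⌊(11·438)/623⌋ = ⌊5256/623⌋ − ⌊4818/623⌋ = 8 − 7 = 1
n=12: ⌊(13·438)/623⌋ − ⌊(12·438)/623⌋ = ⌊5694/623⌋ − ⌊5256/623⌋ = 9 − 8 = 1
n=13: ⌊(14·438)/623⌋ − ⌊(13·438)/623⌋ = ⌊6132/623⌋ − ⌊5694/623⌋ = 9 − 9 = 0
n=14: ⌊(15·438)/623⌋ − ⌊(14·438)/623⌋ = ⌊6570/623⌋ − ⌊6132/623⌋ = 10 − 9 = 1
n=15: ⌊(16·438)/623⌋ − ⌊(15·438)/623⌋ = ⌊7008/623⌋ − ⌊6570/623⌋ = 11 − 10 = 1
n=16: ⌊(17·438)/623⌋ − ⌊(16·438)/623⌋ = ⌊7446/623⌋ − ⌊7008/623⌋ = 11 − 11 = 0
n=17: ⌊(18·438)/623⌋ − ⌊(17·438)/623⌋ = ⌊7884/623⌋ − ⌊7446/623⌋ = 12 − 11 = 1
n=18: ⌊(19·438)/623⌋ − ⌊(18·438)/623⌋ = ⌊8322/623⌋ − ⌊7884/623⌋ = 13 − 12 = 1
n=19: ⌊(20·438)/623⌋ − ⌊(19·438)/623⌋ = ⌊8760/623⌋ − ⌊8322/623⌋ = 14 − 13 = 1
n=20: ⌊(21·438)/623⌋ − ⌊(20·438)/623⌋ = ⌊9198/623⌋ − ⌊8760/623⌋ = 14 − 14 = 0
n=21: ⌊(22·438)/623⌋ − ⌊(21·438)/623⌋ = ⌊9636/623⌋ − ⌊9198/623⌋ = 15 − 14 = 1
n=22: ⌊(23·438)/623⌋ − ⌊(22·438)/623⌋ = ⌊10074/623⌋ − ⌊9636/623⌋ = 16 − 15 = 1
n=23: ⌊(24·438)/623⌋ − ⌊(23·438)/623⌋ = ⌊10512/623⌋ − ⌊10074/623⌋ = 16 − 16 = 0
n=24: ⌊(25·438)/623⌋ − ⌊(24·438)/623⌋ = ⌊10950/623⌋ − ⌊10512/623⌋ = 17 − 16 = 1
n=25: ⌊(26·438)/623⌋ − ⌊(25·438)/623⌋ = ⌊11388/623⌋ − ⌊10950/623⌋ = 18 − 17 = 1
n=26: ⌊(27·438)/623⌋ − ⌊(26·438)/623⌋ = ⌊11826/623⌋ − ⌊11388/623⌋ = 18 − 18 = 0
n=27: ⌊(28·438)/623⌋ − ⌊(27·438)/623⌋ = ⌊12264/623⌋ − ⌊11826/623⌋ = 19 − 18 = 1
n=28: ⌊(29·438)/623⌋ − ⌊(28·438)/623⌋ = ⌊12702/623⌋ − ⌊12264/623⌋ = 20 − 19 = 1
n=29: ⌊(30·438)/623⌋ − ⌊(29·438)/623⌋ = ⌊13140/623⌋ − ⌊12702/623⌋ = 21 − 20 = 1
n=30: ⌊(31·438)/623⌋ − ⌊(30·438)/623⌋ = ⌊13578/623⌋ − ⌊13140/623⌋ = 21 − 21 = 0
n=31: ⌊(32·438)/623⌋ − ⌊(31·438)/623⌋ = ⌊14016/623⌋ − ⌊13578/623⌋ = 22 − 21 = 1
n=32: ⌊(33·438)/623⌋ − ⌊(32·438)/623⌋ = ⌊14454/623⌋ − ⌊14016/623⌋ = 23 − 22 = 1
n=33: ⌊(34·438)/623⌋ − ⌊(33·438)/623⌋ = ⌊14892/623⌋ − ⌊14454/623⌋ = 23 − 23 = 0
n=34: ⌊(35·438)/623⌋ − ⌊(34·438)/623⌋ = ⌊15330/623⌋ − ⌊14892/623⌋ = 24 − 23 = 1
n=35: ⌊(36·438)/623⌋ − ⌊(35·438)/623⌋ = ⌊15768/623⌋ − ⌊15330/623⌋ = 25 − 24 = 1
n=36: ⌊(37·438)/623⌋ − ⌊(36·438)/623⌋ = ⌊16206/623⌋ − ⌊15768/623⌋ = 26 − 25 = 1
n=37: ⌊(38·438)/623⌋ − ⌊(37·438)/623⌋ = ⌊16644/623⌋ − ⌊16206/623⌋ = 26 − 26 = 0
n=38: ⌊(39·438)/623⌋ − ⌊(38·438)/623⌋ = ⌊17082/623⌋ − ⌊16644/623⌋ = 27 − 26 = 1
n=39: ⌊(40·438)/623⌋ − ⌊(39·438)/623⌋ = ⌊17520/623⌋ − ⌊17082/623⌋ = 28 − 27 = 1
n=40: ⌊(41·438)/623⌋ − ⌊(40·438)/623⌋ = ⌊17958/623⌋ − ⌊17520/623⌋ = 28 − 28 = 0
n=41: ⌊(42·438)/623⌋ − ⌊(41·438)/623⌋ = ⌊18396/623⌋ − ⌊17958/623⌋ = 29 − 28 = 1
n=42: ⌊(43·438)/623⌋ − ⌊(42·438)/623⌋ = ⌊18834/623⌋ − ⌊18396/623⌋ = 30 − 29 = 1
n=43: ⌊(44·438)/623⌋ − ⌊(43·438)/623⌋ = ⌊19272/623⌋ − ⌊18834/623⌋ = 30 − 30 = 0
n=44: ⌊(45·438)/623⌋ − ⌊(44·438)/623⌋ = ⌊19710/623⌋ − ⌊19272/623⌋ = 31 − 30 = 1
n=45: ⌊(46·438)/623⌋ − ⌊(45·438)/623⌋ = ⌊20148/623⌋ − ⌊19710/623⌋ = 32 − 31 = 1
n=46: ⌊(47·438)/623⌋ − ⌊(46·438)/623⌋ = ⌊20586/623⌋ − ⌊20148/623⌋ = 33 − 32 = 1
n=47: ⌊(48·438)/623⌋ − ⌊(47·438)/623⌋ = ⌊21024/623⌋ − ⌊20586/623⌋ = 33 − 33 = 0
n=48: ⌊(49·438)/623⌋ − ⌊(48·438)/623⌋ = ⌊21462/623⌋ − ⌊21024/623⌋ = 34 − 33 = 1
n=49: ⌊(50·438)/623⌋ − ⌊(49·438)/623⌋ = ⌊21900/623⌋ − ⌊21462/623⌋ = 35 − 34 = 1
n=50: ⌊(51·438)/623⌋ − ⌊(50·438)/623⌋ = ⌊22338/623⌋ − ⌊21900/623⌋ = 35 − 35 = 0
n=51: ⌊(52·438)/623⌋ − ⌊(51·438)/623⌋ = ⌊22776/623⌋ − ⌊22338/623⌋ = 36 − 35 = 1
n=52: ⌊(53·438)/623⌋ − ⌊(52·438)/623⌋ = ⌊23214/623⌋ − ⌊22776/623⌋ = 37 − 36 = 1
n=53: ⌊(54·438)/623⌋ − ⌊(53·438)/623⌋ = ⌊23652/623⌋ − ⌊23214/623⌋ = 37 − 37 = 0
n=54: ⌊(55·438)/623⌋ − ⌊(54·438)/623⌋ = ⌊24090/623⌋ − ⌊23652/623⌋ = 38 − 37 = 1
n=55: ⌊(56·438)/623⌋ − ⌊(55·438)/623⌋ = ⌊24528/623⌋ − ⌊24090/623⌋ = 39 − 38 = 1
n=56: ⌊(57·438)/623⌋ − ⌊(56·438)/623⌋ = ⌊24966/623⌋ − ⌊24528/623⌋ = 40 − 39 = 1
n=57: ⌊(58·438)/623⌋ − ⌊(57·438)/623⌋ = ⌊25404/623⌋ − ⌊24966/623⌋ = 40 − 40 = 0
n=58: ⌊(59·438)/623⌋ − ⌊(58·438)/623⌋ = ⌊25842/623⌋ − ⌊25404/623⌋ = 41 − 40 = 1
n=59: ⌊(60·438)/623⌋ − ⌊(59·438)/623⌋ = ⌊26280/623⌋ − ⌊25842/623⌋ = 42 − 41 = 1
n=60: ⌊(61·438)/623⌋ − ⌊(60·438)/623⌋ = ⌊26718/623⌋ − ⌊26280/623⌋ = 42 − 42 = 0
n=61: ⌊(62·438)/623⌋ − ⌊(61·438)/623⌋ = ⌊27156/623⌋ − ⌊26718/623⌋ = 43 − 42 = 1
n=62: ⌊(63·438)/623⌋ − ⌊(62·438)/623⌋ = ⌊27594/623⌋ − ⌊27156/623⌋ = 44 − 43 = 1
n=63: ⌊(64·438)/623⌋ − ⌊(63·438)/623⌋ = ⌊28032/623⌋ − ⌊27594/623⌋ = 44 − 44 = 0
n=64: ⌊(65·438)/623⌋ − ⌊(64·438)/623⌋ = ⌊28470/623⌋ − ⌊28032/623⌋ = 45 − 44 = 1
n=65: ⌊(66·438)/623⌋ − ⌊(65·438)/623⌋ = ⌊28908/623⌋ − ⌊28470/623⌋ = 46 − 45 = 1
n=66: ⌊(67·438)/623⌋ − ⌊(66·438)/623⌋ = ⌊29346/623⌋ − ⌊28908/623⌋ = 47 − 46 = 1
n=67: ⌊(68·438)/623⌋ − ⌊(67·438)/623⌋ = ⌊29784/623⌋ − ⌊29346/623⌋ = 47 − 47 = 0
n=68: ⌊(69·438)/623⌋ − ⌊(68·438)/623⌋ = ⌊30222/623⌋ − ⌊29784/623⌋ = 48 − 47 = 1
n=69: ⌊(70·438)/623⌋ − ⌊(69·438)/623⌋ = ⌊30660/623⌋ − ⌊30222/623⌋ = 49 − 48 = 1
n=70: ⌊(71·438)/623⌋ − ⌊(70·438)/623⌋ = ⌊31098/623⌋ − ⌊30660/623⌋ = 49 − 49 = 0
n=71: ⌊(72·438)/623⌋ − ⌊(71·438)/623⌋ = ⌊31536/623⌋ − ⌊31098/623⌋ = 50 − 49 = 1
n=72: ⌊(73·438)/623⌋ − ⌊(72·438)/623⌋ = ⌊31974/623⌋ − ⌊31536/623⌋ = 51 − 50 = 1
n=73: ⌊(74·438)/623⌋ − ⌊(73·438)/623⌋ = ⌊32412/623⌋ − ⌊31974/623⌋ = 52 − 51 = 1
n=74: ⌊(75·438)/623⌋ − ⌊(74·438)/623⌋ = ⌊32850/623⌋ − ⌊32412/623⌋ = 52 − 52 = 0
n=75: ⌊(76·438)/623⌋ − ⌊(75·438)/623⌋ = ⌊33288/623⌋ − ⌊32850/623⌋ = 53 − 52 = 1
n=76: ⌊(77·438)/623⌋ − ⌊(76·438)/623⌋ = ⌊33726/623⌋ − ⌊33288/623⌋ = 54 − 53 = 1
n=77: ⌊(78·438)/623⌋ − ⌊(77·438)/623⌋ = ⌊34164/623⌋ − ⌊33726/623⌋ = 54 − 54 = 0
n=78: ⌊(79·438)/623⌋ − ⌊(78·438)/623⌋ = ⌊34602/623⌋ − ⌊34164/623⌋ = 55 − 54 = 1
n=79: ⌊(80·438)/623⌋ − ⌊(79·438)/623⌋ = ⌊35040/623⌋ − ⌊34602/623⌋ = 56 − 55 = 1
n=80: ⌊(81·438)/623⌋ − ⌊(80·438)/623⌋ = ⌊35478/623⌋ − ⌊35040/623⌋ = 56 − 56 = 0
n=81: ⌊(82·438)/623⌋ − ⌊(81·438)/623⌋ = ⌊35916/623⌋ − ⌊35478/623⌋ = 57 − 56 = 1
n=82: ⌊(83·438)/623⌋ − ⌊(82·438)/623⌋ = ⌊36354/623⌋ − ⌊35916/623⌋ = 58 − 57 = 1
n=83: ⌊(84·438)/623⌋ − ⌊(83·438)/623⌋ = ⌊36792/623⌋ − ⌊36354/623⌋ = 59 − 58 = 1
n=84: ⌊(85·438)/623⌋ − ⌊(84·438)/623⌋ = ⌊37230/623⌋ − ⌊36792/623⌋ = 59 − 59 = 0
n=85: ⌊(86·438)/623⌋ − ⌊(85·438)/623⌋ = ⌊37668/623⌋ − ⌊37230/623⌋ = 60 − 59 = 1
n=86: ⌊(87·438)/623⌋ − ⌊(86·438)/623⌋ = ⌊38106/623⌋ − ⌊37668/623⌋ = 61 − 60 = 1
n=87: ⌊(88·438)/623⌋ − ⌊(87·438)/623⌋ = ⌊38544/623⌋ − ⌊38106/623⌋ = 61 − 61 = 0
n=88: ⌊(89·438)/623⌋ − ⌊(88·438)/623⌋ = ⌊38982/623⌋ − ⌊38544/623⌋ = 62 − 61 = 1
n=89: ⌊(90·438)/623⌋ − ⌊(89·438)/623⌋ = ⌊39420/623⌋ − ⌊38982/623⌋ = 63 − 62 = 1
n=90: ⌊(91·438)/623⌋ − ⌊(90·438)/623⌋ = ⌊39858/623⌋ − ⌊39420/623⌋ = 63 − 63 = 0
n=91: ⌊(92·438)/623⌋ − ⌊(91·438)/623⌋ = ⌊40296/623⌋ − ⌊39858/623⌋ = 64 − 63 = 1
n=92: ⌊(93·438)/623⌋ − ⌊(92·438)/623⌋ = ⌊40734/623⌋ − ⌊40296/623⌋ = 65 − 64 = 1
n=93: ⌊(94·438)/623⌋ − ⌊(93·438)/623⌋ = ⌊41172/623⌋ − ⌊40734/623⌋ = 66 − 65 = 1
n=94: ⌊(95·438)/623⌋ − ⌊(94·438)/623⌋ = ⌊41610/623⌋ − ⌊41172/623⌋ = 66 − 66 = 0
n=95: ⌊(96·438)/623⌋ − ⌊(95·438)/623⌋ = ⌊42048/623⌋ − ⌊41610/623⌋ = 67 − 66 = 1
n=96: ⌊(97·438)/623⌋ − ⌊(96·438)/623⌋ = ⌊42486/623⌋ − ⌊42048/623⌋ = 68 − 67 = 1
n=97: ⌊(98·438)/623⌋ − ⌊(97·438)/623⌋ = ⌊42924/623⌋ − ⌊42486/623⌋ = 68 − 68 = 0
n=98: ⌊(99·438)/623⌋ − ⌊(98·438)/623⌋ = ⌊43362/623⌋ − ⌊42924/623⌋ = 69 − 68 = 1


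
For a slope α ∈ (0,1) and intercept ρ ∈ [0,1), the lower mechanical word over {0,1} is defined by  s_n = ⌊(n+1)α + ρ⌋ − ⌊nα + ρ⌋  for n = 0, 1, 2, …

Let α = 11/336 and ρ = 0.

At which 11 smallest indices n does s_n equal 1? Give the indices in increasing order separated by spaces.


30 61 91 122 152 183 213 244 274 305 335

n=0: ⌊11/336⌋−⌊0/336⌋ = 0−0 = 0
n=1: ⌊22/336⌋−⌊11/336⌋ = 0−0 = 0
  …
n=30: ⌊341/336⌋−⌊330/336⌋ = 1−0 = 1  ← one
n=31: ⌊352/336⌋−⌊341/336⌋ = 1−1 = 0
n=32: ⌊363/336⌋−⌊352/336⌋ = 1−1 = 0
  …
n=61: ⌊682/336⌋−⌊671/336⌋ = 2−1 = 1  ← one
n=62: ⌊693/336⌋−⌊682/336⌋ = 2−2 = 0
n=63: ⌊704/336⌋−⌊693/336⌋ = 2−2 = 0
  …
n=91: ⌊1012/336⌋−⌊1001/336⌋ = 3−2 = 1  ← one
n=92: ⌊1023/336⌋−⌊1012/336⌋ = 3−3 = 0
n=93: ⌊1034/336⌋−⌊1023/336⌋ = 3−3 = 0
  …
n=122: ⌊1353/336⌋−⌊1342/336⌋ = 4−3 = 1  ← one
n=123: ⌊1364/336⌋−⌊1353/336⌋ = 4−4 = 0
n=124: ⌊1375/336⌋−⌊1364/336⌋ = 4−4 = 0
  …
n=152: ⌊1683/336⌋−⌊1672/336⌋ = 5−4 = 1  ← one
n=153: ⌊1694/336⌋−⌊1683/336⌋ = 5−5 = 0
n=154: ⌊1705/336⌋−⌊1694/336⌋ = 5−5 = 0
  …
n=183: ⌊2024/336⌋−⌊2013/336⌋ = 6−5 = 1  ← one
n=184: ⌊2035/336⌋−⌊2024/336⌋ = 6−6 = 0
n=185: ⌊2046/336⌋−⌊2035/336⌋ = 6−6 = 0
  …
n=213: ⌊2354/336⌋−⌊2343/336⌋ = 7−6 = 1  ← one
n=214: ⌊2365/336⌋−⌊2354/336⌋ = 7−7 = 0
n=215: ⌊2376/336⌋−⌊2365/336⌋ = 7−7 = 0
  …
n=244: ⌊2695/336⌋−⌊2684/336⌋ = 8−7 = 1  ← one
n=245: ⌊2706/336⌋−⌊2695/336⌋ = 8−8 = 0
n=246: ⌊2717/336⌋−⌊2706/336⌋ = 8−8 = 0
  …
n=274: ⌊3025/336⌋−⌊3014/336⌋ = 9−8 = 1  ← one
n=275: ⌊3036/336⌋−⌊3025/336⌋ = 9−9 = 0
n=276: ⌊3047/336⌋−⌊3036/336⌋ = 9−9 = 0
  …
n=305: ⌊3366/336⌋−⌊3355/336⌋ = 10−9 = 1  ← one
n=306: ⌊3377/336⌋−⌊3366/336⌋ = 10−10 = 0
n=307: ⌊3388/336⌋−⌊3377/336⌋ = 10−10 = 0
  …
n=335: ⌊3696/336⌋−⌊3685/336⌋ = 11−10 = 1  ← one
positions of the first 11 ones: 30 61 91 122 152 183 213 244 274 305 335


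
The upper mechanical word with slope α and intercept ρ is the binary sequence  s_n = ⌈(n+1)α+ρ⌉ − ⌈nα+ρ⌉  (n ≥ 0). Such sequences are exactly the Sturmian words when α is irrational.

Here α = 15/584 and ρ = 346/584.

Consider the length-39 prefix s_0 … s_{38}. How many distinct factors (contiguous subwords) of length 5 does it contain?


t_n = ⌈(n·15+346)/584⌉ for n = 0 … 39:
  n=0…9: ⌈346/584⌉=1 ⌈361/584⌉=1 ⌈376/584⌉=1 ⌈391/584⌉=1 ⌈406/584⌉=1 ⌈421/584⌉=1 ⌈436/584⌉=1 ⌈451/584⌉=1 ⌈466/584⌉=1 ⌈481/584⌉=1
  n=10…19: ⌈496/584⌉=1 ⌈511/584⌉=1 ⌈526/584⌉=1 ⌈541/584⌉=1 ⌈556/584⌉=1 ⌈571/584⌉=1 ⌈586/584⌉=2 ⌈601/584⌉=2 ⌈616/584⌉=2 ⌈631/584⌉=2
  n=20…29: ⌈646/584⌉=2 ⌈661/584⌉=2 ⌈676/584⌉=2 ⌈691/584⌉=2 ⌈706/584⌉=2 ⌈721/584⌉=2 ⌈736/584⌉=2 ⌈751/584⌉=2 ⌈766/584⌉=2 ⌈781/584⌉=2
  n=30…39: ⌈796/584⌉=2 ⌈811/584⌉=2 ⌈826/584⌉=2 ⌈841/584⌉=2 ⌈856/584⌉=2 ⌈871/584⌉=2 ⌈886/584⌉=2 ⌈901/584⌉=2 ⌈916/584⌉=2 ⌈931/584⌉=2
s_n = t_(n+1) − t_n for n = 0 … 38 gives
prefix = 000000000000000100000000000000000000000
slide a length-5 window over [0..4] … [34..38] (35 windows); first occurrence of each distinct factor:
  [  0..  4] 00000
  [ 11.. 15] 00001
  [ 12.. 16] 00010
  [ 13.. 17] 00100
  [ 14.. 18] 01000
  [ 15.. 19] 10000
  (the other 29 windows repeat one of these)
distinct factors: {00000, 00001, 00010, 00100, 01000, 10000}
count = 6  (Sturmian bound for length 5 is 6)

6


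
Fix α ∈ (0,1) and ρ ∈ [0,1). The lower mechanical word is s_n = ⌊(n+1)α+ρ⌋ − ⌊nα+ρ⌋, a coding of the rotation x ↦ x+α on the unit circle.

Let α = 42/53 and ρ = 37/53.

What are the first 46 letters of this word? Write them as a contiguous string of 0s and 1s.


1110111101111011101111011110111101111011101111

n=0: ⌊(1·42+37)/53⌋ − ⌊(0·42+37)/53⌋ = ⌊79/53⌋ − ⌊37/53⌋ = 1 − 0 = 1
n=1: ⌊(2·42+37)/53⌋ − ⌊(1·42+37)/53⌋ = ⌊121/53⌋ − ⌊79/53⌋ = 2 − 1 = 1
n=2: ⌊(3·42+37)/53⌋ − ⌊(2·42+37)/53⌋ = ⌊163/53⌋ − ⌊121/53⌋ = 3 − 2 = 1
n=3: ⌊(4·42+37)/53⌋ − ⌊(3·42+37)/53⌋ = ⌊205/53⌋ − ⌊163/53⌋ = 3 − 3 = 0
n=4: ⌊(5·42+37)/53⌋ − ⌊(4·42+37)/53⌋ = ⌊247/53⌋ − ⌊205/53⌋ = 4 − 3 = 1
n=5: ⌊(6·42+37)/53⌋ − ⌊(5·42+37)/53⌋ = ⌊289/53⌋ − ⌊247/53⌋ = 5 − 4 = 1
n=6: ⌊(7·42+37)/53⌋ − ⌊(6·42+37)/53⌋ = ⌊331/53⌋ − ⌊289/53⌋ = 6 − 5 = 1
n=7: ⌊(8·42+37)/53⌋ − ⌊(7·42+37)/53⌋ = ⌊373/53⌋ − ⌊331/53⌋ = 7 − 6 = 1
n=8: ⌊(9·42+37)/53⌋ − ⌊(8·42+37)/53⌋ = ⌊415/53⌋ − ⌊373/53⌋ = 7 − 7 = 0
n=9: ⌊(10·42+37)/53⌋ − ⌊(9·42+37)/53⌋ = ⌊457/53⌋ − ⌊415/53⌋ = 8 − 7 = 1
n=10: ⌊(11·42+37)/53⌋ − ⌊(10·42+37)/53⌋ = ⌊499/53⌋ − ⌊457/53⌋ = 9 − 8 = 1
n=11: ⌊(12·42+37)/53⌋ − ⌊(11·42+37)/53⌋ = ⌊541/53⌋ − ⌊499/53⌋ = 10 − 9 = 1
n=12: ⌊(13·42+37)/53⌋ − ⌊(12·42+37)/53⌋ = ⌊583/53⌋ − ⌊541/53⌋ = 11 − 10 = 1
n=13: ⌊(14·42+37)/53⌋ − ⌊(13·42+37)/53⌋ = ⌊625/53⌋ − ⌊583/53⌋ = 11 − 11 = 0
n=14: ⌊(15·42+37)/53⌋ − ⌊(14·42+37)/53⌋ = ⌊667/53⌋ − ⌊625/53⌋ = 12 − 11 = 1
n=15: ⌊(16·42+37)/53⌋ − ⌊(15·42+37)/53⌋ = ⌊709/53⌋ − ⌊667/53⌋ = 13 − 12 = 1
n=16: ⌊(17·42+37)/53⌋ − ⌊(16·42+37)/53⌋ = ⌊751/53⌋ − ⌊709/53⌋ = 14 − 13 = 1
n=17: ⌊(18·42+37)/53⌋ − ⌊(17·42+37)/53⌋ = ⌊793/53⌋ − ⌊751/53⌋ = 14 − 14 = 0
n=18: ⌊(19·42+37)/53⌋ − ⌊(18·42+37)/53⌋ = ⌊835/53⌋ − ⌊793/53⌋ = 15 − 14 = 1
n=19: ⌊(20·42+37)/53⌋ − ⌊(19·42+37)/53⌋ = ⌊877/53⌋ − ⌊835/53⌋ = 16 − 15 = 1
n=20: ⌊(21·42+37)/53⌋ − ⌊(20·42+37)/53⌋ = ⌊919/53⌋ − ⌊877/53⌋ = 17 − 16 = 1
n=21: ⌊(22·42+37)/53⌋ − ⌊(21·42+37)/53⌋ = ⌊961/53⌋ − ⌊919/53⌋ = 18 − 17 = 1
n=22: ⌊(23·42+37)/53⌋ − ⌊(22·42+37)/53⌋ = ⌊1003/53⌋ − ⌊961/53⌋ = 18 − 18 = 0
n=23: ⌊(24·42+37)/53⌋ − ⌊(23·42+37)/53⌋ = ⌊1045/53⌋ − ⌊1003/53⌋ = 19 − 18 = 1
n=24: ⌊(25·42+37)/53⌋ − ⌊(24·42+37)/53⌋ = ⌊1087/53⌋ − ⌊1045/53⌋ = 20 − 19 = 1
n=25: ⌊(26·42+37)/53⌋ − ⌊(25·42+37)/53⌋ = ⌊1129/53⌋ − ⌊1087/53⌋ = 21 − 20 = 1
n=26: ⌊(27·42+37)/53⌋ − ⌊(26·42+37)/53⌋ = ⌊1171/53⌋ − ⌊1129/53⌋ = 22 − 21 = 1
n=27: ⌊(28·42+37)/53⌋ − ⌊(27·42+37)/53⌋ = ⌊1213/53⌋ − ⌊1171/53⌋ = 22 − 22 = 0
n=28: ⌊(29·42+37)/53⌋ − ⌊(28·42+37)/53⌋ = ⌊1255/53⌋ − ⌊1213/53⌋ = 23 − 22 = 1
n=29: ⌊(30·42+37)/53⌋ − ⌊(29·42+37)/53⌋ = ⌊1297/53⌋ − ⌊1255/53⌋ = 24 − 23 = 1
n=30: ⌊(31·42+37)/53⌋ − ⌊(30·42+37)/53⌋ = ⌊1339/53⌋ − ⌊1297/53⌋ = 25 − 24 = 1
n=31: ⌊(32·42+37)/53⌋ − ⌊(31·42+37)/53⌋ = ⌊1381/53⌋ − ⌊1339/53⌋ = 26 − 25 = 1
n=32: ⌊(33·42+37)/53⌋ − ⌊(32·42+37)/53⌋ = ⌊1423/53⌋ − ⌊1381/53⌋ = 26 − 26 = 0
n=33: ⌊(34·42+37)/53⌋ − ⌊(33·42+37)/53⌋ = ⌊1465/53⌋ − ⌊1423/53⌋ = 27 − 26 = 1
n=34: ⌊(35·42+37)/53⌋ − ⌊(34·42+37)/53⌋ = ⌊1507/53⌋ − ⌊1465/53⌋ = 28 − 27 = 1
n=35: ⌊(36·42+37)/53⌋ − ⌊(35·42+37)/53⌋ = ⌊1549/53⌋ − ⌊1507/53⌋ = 29 − 28 = 1
n=36: ⌊(37·42+37)/53⌋ − ⌊(36·42+37)/53⌋ = ⌊1591/53⌋ − ⌊1549/53⌋ = 30 − 29 = 1
n=37: ⌊(38·42+37)/53⌋ − ⌊(37·42+37)/53⌋ = ⌊1633/53⌋ − ⌊1591/53⌋ = 30 − 30 = 0
n=38: ⌊(39·42+37)/53⌋ − ⌊(38·42+37)/53⌋ = ⌊1675/53⌋ − ⌊1633/53⌋ = 31 − 30 = 1
n=39: ⌊(40·42+37)/53⌋ − ⌊(39·42+37)/53⌋ = ⌊1717/53⌋ − ⌊1675/53⌋ = 32 − 31 = 1
n=40: ⌊(41·42+37)/53⌋ − ⌊(40·42+37)/53⌋ = ⌊1759/53⌋ − ⌊1717/53⌋ = 33 − 32 = 1
n=41: ⌊(42·42+37)/53⌋ − ⌊(41·42+37)/53⌋ = ⌊1801/53⌋ − ⌊1759/53⌋ = 33 − 33 = 0
n=42: ⌊(43·42+37)/53⌋ − ⌊(42·42+37)/53⌋ = ⌊1843/53⌋ − ⌊1801/53⌋ = 34 − 33 = 1
n=43: ⌊(44·42+37)/53⌋ − ⌊(43·42+37)/53⌋ = ⌊1885/53⌋ − ⌊1843/53⌋ = 35 − 34 = 1
n=44: ⌊(45·42+37)/53⌋ − ⌊(44·42+37)/53⌋ = ⌊1927/53⌋ − ⌊1885/53⌋ = 36 − 35 = 1
n=45: ⌊(46·42+37)/53⌋ − ⌊(45·42+37)/53⌋ = ⌊1969/53⌋ − ⌊1927/53⌋ = 37 − 36 = 1


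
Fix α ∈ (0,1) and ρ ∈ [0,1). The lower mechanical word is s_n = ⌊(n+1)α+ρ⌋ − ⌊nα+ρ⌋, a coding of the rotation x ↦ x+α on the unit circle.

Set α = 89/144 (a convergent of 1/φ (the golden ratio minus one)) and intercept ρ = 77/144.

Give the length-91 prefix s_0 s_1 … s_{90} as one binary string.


n=0: ⌊(1·89+77)/144⌋ − ⌊(0·89+77)/144⌋ = ⌊166/144⌋ − ⌊77/144⌋ = 1 − 0 = 1
n=1: ⌊(2·89+77)/144⌋ − ⌊(1·89+77)/144⌋ = ⌊255/144⌋ − ⌊166/144⌋ = 1 − 1 = 0
n=2: ⌊(3·89+77)/144⌋ − ⌊(2·89+77)/144⌋ = ⌊344/144⌋ − ⌊255/144⌋ = 2 − 1 = 1
n=3: ⌊(4·89+77)/144⌋ − ⌊(3·89+77)/144⌋ = ⌊433/144⌋ − ⌊344/144⌋ = 3 − 2 = 1
n=4: ⌊(5·89+77)/144⌋ − ⌊(4·89+77)/144⌋ = ⌊522/144⌋ − ⌊433/144⌋ = 3 − 3 = 0
n=5: ⌊(6·89+77)/144⌋ − ⌊(5·89+77)/144⌋ = ⌊611/144⌋ − ⌊522/144⌋ = 4 − 3 = 1
n=6: ⌊(7·89+77)/144⌋ − ⌊(6·89+77)/144⌋ = ⌊700/144⌋ − ⌊611/144⌋ = 4 − 4 = 0
n=7: ⌊(8·89+77)/144⌋ − ⌊(7·89+77)/144⌋ = ⌊789/144⌋ − ⌊700/144⌋ = 5 − 4 = 1
n=8: ⌊(9·89+77)/144⌋ − ⌊(8·89+77)/144⌋ = ⌊878/144⌋ − ⌊789/144⌋ = 6 − 5 = 1
n=9: ⌊(10·89+77)/144⌋ − ⌊(9·89+77)/144⌋ = ⌊967/144⌋ − ⌊878/144⌋ = 6 − 6 = 0
n=10: ⌊(11·89+77)/144⌋ − ⌊(10·89+77)/144⌋ = ⌊1056/144⌋ − ⌊967/144⌋ = 7 − 6 = 1
n=11: ⌊(12·89+77)/144⌋ − ⌊(11·89+77)/144⌋ = ⌊1145/144⌋ − ⌊1056/144⌋ = 7 − 7 = 0
n=12: ⌊(13·89+77)/144⌋ − ⌊(12·89+77)/144⌋ = ⌊1234/144⌋ − ⌊1145/144⌋ = 8 − 7 = 1
n=13: ⌊(14·89+77)/144⌋ − ⌊(13·89+77)/144⌋ = ⌊1323/144⌋ − ⌊1234/144⌋ = 9 − 8 = 1
n=14: ⌊(15·89+77)/144⌋ − ⌊(14·89+77)/144⌋ = ⌊1412/144⌋ − ⌊1323/144⌋ = 9 − 9 = 0
n=15: ⌊(16·89+77)/144⌋ − ⌊(15·89+77)/144⌋ = ⌊1501/144⌋ − ⌊1412/144⌋ = 10 − 9 = 1
n=16: ⌊(17·89+77)/144⌋ − ⌊(16·89+77)/144⌋ = ⌊1590/144⌋ − ⌊1501/144⌋ = 11 − 10 = 1
n=17: ⌊(18·89+77)/144⌋ − ⌊(17·89+77)/144⌋ = ⌊1679/144⌋ − ⌊1590/144⌋ = 11 − 11 = 0
n=18: ⌊(19·89+77)/144⌋ − ⌊(18·89+77)/144⌋ = ⌊1768/144⌋ − ⌊1679/144⌋ = 12 − 11 = 1
n=19: ⌊(20·89+77)/144⌋ − ⌊(19·89+77)/144⌋ = ⌊1857/144⌋ − ⌊1768/144⌋ = 12 − 12 = 0
n=20: ⌊(21·89+77)/144⌋ − ⌊(20·89+77)/144⌋ = ⌊1946/144⌋ − ⌊1857/144⌋ = 13 − 12 = 1
n=21: ⌊(22·89+77)/144⌋ − ⌊(21·89+77)/144⌋ = ⌊2035/144⌋ − ⌊1946/144⌋ = 14 − 13 = 1
n=22: ⌊(23·89+77)/144⌋ − ⌊(22·89+77)/144⌋ = ⌊2124/144⌋ − ⌊2035/144⌋ = 14 − 14 = 0
n=23: ⌊(24·89+77)/144⌋ − ⌊(23·89+77)/144⌋ = ⌊2213/144⌋ − ⌊2124/144⌋ = 15 − 14 = 1
n=24: ⌊(25·89+77)/144⌋ − ⌊(24·89+77)/144⌋ = ⌊2302/144⌋ − ⌊2213/144⌋ = 15 − 15 = 0
n=25: ⌊(26·89+77)/144⌋ − ⌊(25·89+77)/144⌋ = ⌊2391/144⌋ − ⌊2302/144⌋ = 16 − 15 = 1
n=26: ⌊(27·89+77)/144⌋ − ⌊(26·89+77)/144⌋ = ⌊2480/144⌋ − ⌊2391/144⌋ = 17 − 16 = 1
n=27: ⌊(28·89+77)/144⌋ − ⌊(27·89+77)/144⌋ = ⌊2569/144⌋ − ⌊2480/144⌋ = 17 − 17 = 0
n=28: ⌊(29·89+77)/144⌋ − ⌊(28·89+77)/144⌋ = ⌊2658/144⌋ − ⌊2569/144⌋ = 18 − 17 = 1
n=29: ⌊(30·89+77)/144⌋ − ⌊(29·89+77)/144⌋ = ⌊2747/144⌋ − ⌊2658/144⌋ = 19 − 18 = 1
n=30: ⌊(31·89+77)/144⌋ − ⌊(30·89+77)/144⌋ = ⌊2836/144⌋ − ⌊2747/144⌋ = 19 − 19 = 0
n=31: ⌊(32·89+77)/144⌋ − ⌊(31·89+77)/144⌋ = ⌊2925/144⌋ − ⌊2836/144⌋ = 20 − 19 = 1
n=32: ⌊(33·89+77)/144⌋ − ⌊(32·89+77)/144⌋ = ⌊3014/144⌋ − ⌊2925/144⌋ = 20 − 20 = 0
n=33: ⌊(34·89+77)/144⌋ − ⌊(33·89+77)/144⌋ = ⌊3103/144⌋ − ⌊3014/144⌋ = 21 − 20 = 1
n=34: ⌊(35·89+77)/144⌋ − ⌊(34·89+77)/144⌋ = ⌊3192/144⌋ − ⌊3103/144⌋ = 22 − 21 = 1
n=35: ⌊(36·89+77)/144⌋ − ⌊(35·89+77)/144⌋ = ⌊3281/144⌋ − ⌊3192/144⌋ = 22 − 22 = 0
n=36: ⌊(37·89+77)/144⌋ − ⌊(36·89+77)/144⌋ = ⌊3370/144⌋ − ⌊3281/144⌋ = 23 − 22 = 1
n=37: ⌊(38·89+77)/144⌋ − ⌊(37·89+77)/144⌋ = ⌊3459/144⌋ − ⌊3370/144⌋ = 24 − 23 = 1
n=38: ⌊(39·89+77)/144⌋ − ⌊(38·89+77)/144⌋ = ⌊3548/144⌋ − ⌊3459/144⌋ = 24 − 24 = 0
n=39: ⌊(40·89+77)/144⌋ − ⌊(39·89+77)/144⌋ = ⌊3637/144⌋ − ⌊3548/144⌋ = 25 − 24 = 1
n=40: ⌊(41·89+77)/144⌋ − ⌊(40·89+77)/144⌋ = ⌊3726/144⌋ − ⌊3637/144⌋ = 25 − 25 = 0
n=41: ⌊(42·89+77)/144⌋ − ⌊(41·89+77)/144⌋ = ⌊3815/144⌋ − ⌊3726/144⌋ = 26 − 25 = 1
n=42: ⌊(43·89+77)/144⌋ − ⌊(42·89+77)/144⌋ = ⌊3904/144⌋ − ⌊3815/144⌋ = 27 − 26 = 1
n=43: ⌊(44·89+77)/144⌋ − ⌊(43·89+77)/144⌋ = ⌊3993/144⌋ − ⌊3904/144⌋ = 27 − 27 = 0
n=44: ⌊(45·89+77)/144⌋ − ⌊(44·89+77)/144⌋ = ⌊4082/144⌋ − ⌊3993/144⌋ = 28 − 27 = 1
n=45: ⌊(46·89+77)/144⌋ − ⌊(45·89+77)/144⌋ = ⌊4171/144⌋ − ⌊4082/144⌋ = 28 − 28 = 0
n=46: ⌊(47·89+77)/144⌋ − ⌊(46·89+77)/144⌋ = ⌊4260/144⌋ − ⌊4171/144⌋ = 29 − 28 = 1
n=47: ⌊(48·89+77)/144⌋ − ⌊(47·89+77)/144⌋ = ⌊4349/144⌋ − ⌊4260/144⌋ = 30 − 29 = 1
n=48: ⌊(49·89+77)/144⌋ − ⌊(48·89+77)/144⌋ = ⌊4438/144⌋ − ⌊4349/144⌋ = 30 − 30 = 0
n=49: ⌊(50·89+77)/144⌋ − ⌊(49·89+77)/144⌋ = ⌊4527/144⌋ − ⌊4438/144⌋ = 31 − 30 = 1
n=50: ⌊(51·89+77)/144⌋ − ⌊(50·89+77)/144⌋ = ⌊4616/144⌋ − ⌊4527/144⌋ = 32 − 31 = 1
n=51: ⌊(52·89+77)/144⌋ − ⌊(51·89+77)/144⌋ = ⌊4705/144⌋ − ⌊4616/144⌋ = 32 − 32 = 0
n=52: ⌊(53·89+77)/144⌋ − ⌊(52·89+77)/144⌋ = ⌊4794/144⌋ − ⌊4705/144⌋ = 33 − 32 = 1
n=53: ⌊(54·89+77)/144⌋ − ⌊(53·89+77)/144⌋ = ⌊4883/144⌋ − ⌊4794/144⌋ = 33 − 33 = 0
n=54: ⌊(55·89+77)/144⌋ − ⌊(54·89+77)/144⌋ = ⌊4972/144⌋ − ⌊4883/144⌋ = 34 − 33 = 1
n=55: ⌊(56·89+77)/144⌋ − ⌊(55·89+77)/144⌋ = ⌊5061/144⌋ − ⌊4972/144⌋ = 35 − 34 = 1
n=56: ⌊(57·89+77)/144⌋ − ⌊(56·89+77)/144⌋ = ⌊5150/144⌋ − ⌊5061/144⌋ = 35 − 35 = 0
n=57: ⌊(58·89+77)/144⌋ − ⌊(57·89+77)/144⌋ = ⌊5239/144⌋ − ⌊5150/144⌋ = 36 − 35 = 1
n=58: ⌊(59·89+77)/144⌋ − ⌊(58·89+77)/144⌋ = ⌊5328/144⌋ − ⌊5239/144⌋ = 37 − 36 = 1
n=59: ⌊(60·89+77)/144⌋ − ⌊(59·89+77)/144⌋ = ⌊5417/144⌋ − ⌊5328/144⌋ = 37 − 37 = 0
n=60: ⌊(61·89+77)/144⌋ − ⌊(60·89+77)/144⌋ = ⌊5506/144⌋ − ⌊5417/144⌋ = 38 − 37 = 1
n=61: ⌊(62·89+77)/144⌋ − ⌊(61·89+77)/144⌋ = ⌊5595/144⌋ − ⌊5506/144⌋ = 38 − 38 = 0
n=62: ⌊(63·89+77)/144⌋ − ⌊(62·89+77)/144⌋ = ⌊5684/144⌋ − ⌊5595/144⌋ = 39 − 38 = 1
n=63: ⌊(64·89+77)/144⌋ − ⌊(63·89+77)/144⌋ = ⌊5773/144⌋ − ⌊5684/144⌋ = 40 − 39 = 1
n=64: ⌊(65·89+77)/144⌋ − ⌊(64·89+77)/144⌋ = ⌊5862/144⌋ − ⌊5773/144⌋ = 40 − 40 = 0
n=65: ⌊(66·89+77)/144⌋ − ⌊(65·89+77)/144⌋ = ⌊5951/144⌋ − ⌊5862/144⌋ = 41 − 40 = 1
n=66: ⌊(67·89+77)/144⌋ − ⌊(66·89+77)/144⌋ = ⌊6040/144⌋ − ⌊5951/144⌋ = 41 − 41 = 0
n=67: ⌊(68·89+77)/144⌋ − ⌊(67·89+77)/144⌋ = ⌊6129/144⌋ − ⌊6040/144⌋ = 42 − 41 = 1
n=68: ⌊(69·89+77)/144⌋ − ⌊(68·89+77)/144⌋ = ⌊6218/144⌋ − ⌊6129/144⌋ = 43 − 42 = 1
n=69: ⌊(70·89+77)/144⌋ − ⌊(69·89+77)/144⌋ = ⌊6307/144⌋ − ⌊6218/144⌋ = 43 − 43 = 0
n=70: ⌊(71·89+77)/144⌋ − ⌊(70·89+77)/144⌋ = ⌊6396/144⌋ − ⌊6307/144⌋ = 44 − 43 = 1
n=71: ⌊(72·89+77)/144⌋ − ⌊(71·89+77)/144⌋ = ⌊6485/144⌋ − ⌊6396/144⌋ = 45 − 44 = 1
n=72: ⌊(73·89+77)/144⌋ − ⌊(72·89+77)/144⌋ = ⌊6574/144⌋ − ⌊6485/144⌋ = 45 − 45 = 0
n=73: ⌊(74·89+77)/144⌋ − ⌊(73·89+77)/144⌋ = ⌊6663/144⌋ − ⌊6574/144⌋ = 46 − 45 = 1
n=74: ⌊(75·89+77)/144⌋ − ⌊(74·89+77)/144⌋ = ⌊6752/144⌋ − ⌊6663/144⌋ = 46 − 46 = 0
n=75: ⌊(76·89+77)/144⌋ − ⌊(75·89+77)/144⌋ = ⌊6841/144⌋ − ⌊6752/144⌋ = 47 − 46 = 1
n=76: ⌊(77·89+77)/144⌋ − ⌊(76·89+77)/144⌋ = ⌊6930/144⌋ − ⌊6841/144⌋ = 48 − 47 = 1
n=77: ⌊(78·89+77)/144⌋ − ⌊(77·89+77)/144⌋ = ⌊7019/144⌋ − ⌊6930/144⌋ = 48 − 48 = 0
n=78: ⌊(79·89+77)/144⌋ − ⌊(78·89+77)/144⌋ = ⌊7108/144⌋ − ⌊7019/144⌋ = 49 − 48 = 1
n=79: ⌊(80·89+77)/144⌋ − ⌊(79·89+77)/144⌋ = ⌊7197/144⌋ − ⌊7108/144⌋ = 49 − 49 = 0
n=80: ⌊(81·89+77)/144⌋ − ⌊(80·89+77)/144⌋ = ⌊7286/144⌋ − ⌊7197/144⌋ = 50 − 49 = 1
n=81: ⌊(82·89+77)/144⌋ − ⌊(81·89+77)/144⌋ = ⌊7375/144⌋ − ⌊7286/144⌋ = 51 − 50 = 1
n=82: ⌊(83·89+77)/144⌋ − ⌊(82·89+77)/144⌋ = ⌊7464/144⌋ − ⌊7375/144⌋ = 51 − 51 = 0
n=83: ⌊(84·89+77)/144⌋ − ⌊(83·89+77)/144⌋ = ⌊7553/144⌋ − ⌊7464/144⌋ = 52 − 51 = 1
n=84: ⌊(85·89+77)/144⌋ − ⌊(84·89+77)/144⌋ = ⌊7642/144⌋ − ⌊7553/144⌋ = 53 − 52 = 1
n=85: ⌊(86·89+77)/144⌋ − ⌊(85·89+77)/144⌋ = ⌊7731/144⌋ − ⌊7642/144⌋ = 53 − 53 = 0
n=86: ⌊(87·89+77)/144⌋ − ⌊(86·89+77)/144⌋ = ⌊7820/144⌋ − ⌊7731/144⌋ = 54 − 53 = 1
n=87: ⌊(88·89+77)/144⌋ − ⌊(87·89+77)/144⌋ = ⌊7909/144⌋ − ⌊7820/144⌋ = 54 − 54 = 0
n=88: ⌊(89·89+77)/144⌋ − ⌊(88·89+77)/144⌋ = ⌊7998/144⌋ − ⌊7909/144⌋ = 55 − 54 = 1
n=89: ⌊(90·89+77)/144⌋ − ⌊(89·89+77)/144⌋ = ⌊8087/144⌋ − ⌊7998/144⌋ = 56 − 55 = 1
n=90: ⌊(91·89+77)/144⌋ − ⌊(90·89+77)/144⌋ = ⌊8176/144⌋ − ⌊8087/144⌋ = 56 − 56 = 0

1011010110101101101011010110110101101101011010110110101101101011010110110101101011011010110
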